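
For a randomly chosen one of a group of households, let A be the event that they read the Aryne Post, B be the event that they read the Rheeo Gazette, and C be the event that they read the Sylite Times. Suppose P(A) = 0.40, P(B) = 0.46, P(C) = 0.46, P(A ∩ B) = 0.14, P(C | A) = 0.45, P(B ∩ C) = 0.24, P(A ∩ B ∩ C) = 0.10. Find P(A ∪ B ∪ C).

0.86

P(A ∩ C) = P(A)·P(C|A) = 0.40 × 0.45 = 0.18
P(A ∪ B ∪ C) = 0.40 + 0.46 + 0.46 − 0.14 − 0.18 − 0.24 + 0.10 = 0.86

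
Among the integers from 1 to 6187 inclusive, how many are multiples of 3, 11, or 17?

2657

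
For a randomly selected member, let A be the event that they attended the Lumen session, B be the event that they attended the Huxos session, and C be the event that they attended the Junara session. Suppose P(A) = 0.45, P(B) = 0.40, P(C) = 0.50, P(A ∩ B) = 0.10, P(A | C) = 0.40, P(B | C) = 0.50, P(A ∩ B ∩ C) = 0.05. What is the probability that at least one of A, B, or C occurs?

P(A ∩ C) = P(C)·P(A|C) = 0.50 × 0.40 = 0.20
P(B ∩ C) = P(C)·P(B|C) = 0.50 × 0.50 = 0.25
By inclusion–exclusion:
P(A ∪ B ∪ C) = 0.45 + 0.40 + 0.50 − 0.10 − 0.20 − 0.25 + 0.05 = 0.85

0.85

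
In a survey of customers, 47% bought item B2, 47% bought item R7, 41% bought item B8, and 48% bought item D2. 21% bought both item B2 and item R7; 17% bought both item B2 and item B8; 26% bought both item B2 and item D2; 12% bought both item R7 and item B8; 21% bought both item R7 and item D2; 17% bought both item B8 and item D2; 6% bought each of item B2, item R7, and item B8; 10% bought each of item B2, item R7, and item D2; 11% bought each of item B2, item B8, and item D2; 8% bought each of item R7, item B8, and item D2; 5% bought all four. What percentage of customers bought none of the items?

1%

Apply inclusion-exclusion:
P(≥1) = 47 + 47 + 41 + 48 − 21 − 17 − 26 − 12 − 21 − 17 + 6 + 10 + 11 + 8 − 5 = 99%
P(none) = 100% − 99% = 1%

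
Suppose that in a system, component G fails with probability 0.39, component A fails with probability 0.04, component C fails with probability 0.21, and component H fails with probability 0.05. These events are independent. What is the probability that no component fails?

0.4394928

Since the events are independent, P(none) is the product of the individual non-occurrence probabilities.
P(none) = (1 − 0.39) × (1 − 0.04) × (1 − 0.21) × (1 − 0.05) = 0.61 × 0.96 × 0.79 × 0.95 = 0.4394928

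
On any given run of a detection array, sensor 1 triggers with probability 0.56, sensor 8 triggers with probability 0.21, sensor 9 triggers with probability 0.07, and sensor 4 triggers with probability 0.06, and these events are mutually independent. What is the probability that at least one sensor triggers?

0.69612808

Since the events are independent, P(none) is the product of the individual non-occurrence probabilities.
P(none) = (1 − 0.56) × (1 − 0.21) × (1 − 0.07) × (1 − 0.06) = 0.44 × 0.79 × 0.93 × 0.94 = 0.30387192
P(at least one) = 1 − 0.30387192 = 0.69612808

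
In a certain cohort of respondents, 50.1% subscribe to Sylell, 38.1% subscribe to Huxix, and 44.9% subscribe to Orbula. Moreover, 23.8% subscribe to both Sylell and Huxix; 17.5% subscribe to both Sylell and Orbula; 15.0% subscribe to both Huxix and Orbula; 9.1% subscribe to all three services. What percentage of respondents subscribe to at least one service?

P(≥1) = 50.1 + 38.1 + 44.9 − 23.8 − 17.5 − 15.0 + 9.1 = 85.9%

85.9%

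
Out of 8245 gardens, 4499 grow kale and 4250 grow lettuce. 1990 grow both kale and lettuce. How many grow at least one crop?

6759

Using inclusion–exclusion:
|at least one| = 4499 + 4250 − 1990 = 6759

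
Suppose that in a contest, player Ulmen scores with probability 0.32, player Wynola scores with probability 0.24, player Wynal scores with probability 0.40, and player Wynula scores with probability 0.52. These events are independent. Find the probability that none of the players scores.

0.1488384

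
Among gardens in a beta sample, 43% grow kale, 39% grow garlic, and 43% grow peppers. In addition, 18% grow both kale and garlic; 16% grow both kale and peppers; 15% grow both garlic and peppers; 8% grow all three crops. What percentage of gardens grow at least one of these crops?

Inclusion–exclusion gives
P(union) = 43 + 39 + 43 − 18 − 16 − 15 + 8 = 84%

84%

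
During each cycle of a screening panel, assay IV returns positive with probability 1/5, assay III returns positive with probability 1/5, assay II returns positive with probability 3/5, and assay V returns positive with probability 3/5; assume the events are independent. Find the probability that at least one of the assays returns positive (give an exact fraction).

Independence gives P(none) = ∏(1 − pᵢ).
P(none) = (1 − 1/5) × (1 − 1/5) × (1 − 3/5) × (1 − 3/5) = 4/5 × 4/5 × 2/5 × 2/5 = 64/625
P(at least one) = 1 − 64/625 = 561/625

561/625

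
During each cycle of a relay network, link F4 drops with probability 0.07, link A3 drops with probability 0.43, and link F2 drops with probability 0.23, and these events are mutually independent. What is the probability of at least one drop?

0.591823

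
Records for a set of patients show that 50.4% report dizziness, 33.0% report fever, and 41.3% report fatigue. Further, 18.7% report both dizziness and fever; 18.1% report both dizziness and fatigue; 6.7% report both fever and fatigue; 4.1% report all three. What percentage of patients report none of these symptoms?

14.7%

By inclusion–exclusion:
P(≥1) = 50.4 + 33.0 + 41.3 − 18.7 − 18.1 − 6.7 + 4.1 = 85.3%
P(none) = 100% − 85.3% = 14.7%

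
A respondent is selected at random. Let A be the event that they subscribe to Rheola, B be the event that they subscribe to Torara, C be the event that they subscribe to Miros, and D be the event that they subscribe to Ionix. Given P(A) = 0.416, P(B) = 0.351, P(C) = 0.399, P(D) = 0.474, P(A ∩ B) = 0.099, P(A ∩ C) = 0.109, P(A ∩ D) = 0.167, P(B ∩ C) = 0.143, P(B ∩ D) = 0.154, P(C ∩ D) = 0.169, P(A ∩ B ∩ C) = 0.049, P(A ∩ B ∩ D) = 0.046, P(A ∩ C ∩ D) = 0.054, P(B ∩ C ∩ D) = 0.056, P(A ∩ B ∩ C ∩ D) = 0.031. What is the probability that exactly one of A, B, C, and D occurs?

0.449

Using the inclusion–exclusion count for exactly one event:
P(exactly one) = 0.416 + 0.351 + 0.399 + 0.474 − 2·0.099 − 2·0.109 − 2·0.167 − 2·0.143 − 2·0.154 − 2·0.169 + 3·0.049 + 3·0.046 + 3·0.054 + 3·0.056 − 4·0.031 = 0.449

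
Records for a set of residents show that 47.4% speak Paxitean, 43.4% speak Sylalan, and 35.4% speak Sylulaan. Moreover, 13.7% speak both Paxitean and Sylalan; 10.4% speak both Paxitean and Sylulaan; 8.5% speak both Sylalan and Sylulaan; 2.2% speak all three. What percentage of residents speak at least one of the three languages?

Using inclusion–exclusion:
P(union) = 47.4 + 43.4 + 35.4 − 13.7 − 10.4 − 8.5 + 2.2 = 95.8%

95.8%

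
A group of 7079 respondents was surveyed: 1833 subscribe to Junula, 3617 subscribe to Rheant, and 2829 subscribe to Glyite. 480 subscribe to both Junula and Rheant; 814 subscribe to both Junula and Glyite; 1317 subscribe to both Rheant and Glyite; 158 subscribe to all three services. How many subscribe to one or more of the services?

5826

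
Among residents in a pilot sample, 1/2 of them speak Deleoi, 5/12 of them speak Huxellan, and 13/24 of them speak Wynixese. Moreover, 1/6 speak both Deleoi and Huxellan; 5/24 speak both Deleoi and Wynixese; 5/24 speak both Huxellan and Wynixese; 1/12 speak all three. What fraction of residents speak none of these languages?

1/24

Inclusion–exclusion gives
P(union) = 1/2 + 5/12 + 13/24 − 1/6 − 5/24 − 5/24 + 1/12 = 23/24
P(none) = 1 − 23/24 = 1/24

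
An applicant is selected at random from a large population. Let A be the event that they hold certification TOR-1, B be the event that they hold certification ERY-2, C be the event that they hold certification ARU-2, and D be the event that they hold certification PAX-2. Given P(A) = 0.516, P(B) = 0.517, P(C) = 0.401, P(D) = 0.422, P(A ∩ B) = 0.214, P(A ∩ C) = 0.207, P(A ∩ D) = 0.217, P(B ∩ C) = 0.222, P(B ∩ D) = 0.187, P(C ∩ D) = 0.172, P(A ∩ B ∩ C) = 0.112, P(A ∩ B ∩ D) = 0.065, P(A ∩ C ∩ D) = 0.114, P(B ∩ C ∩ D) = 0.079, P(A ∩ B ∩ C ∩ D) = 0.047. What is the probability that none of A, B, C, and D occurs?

0.040

P(A ∪ B ∪ C ∪ D) = 0.516 + 0.517 + 0.401 + 0.422 − 0.214 − 0.207 − 0.217 − 0.222 − 0.187 − 0.172 + 0.112 + 0.065 + 0.114 + 0.079 − 0.047 = 0.960
P(none) = 1 − 0.960 = 0.040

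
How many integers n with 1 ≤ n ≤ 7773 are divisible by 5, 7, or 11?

Apply inclusion-exclusion:
1554 + 1110 + 706 − 222 − 141 − 100 + 20 = 2927

2927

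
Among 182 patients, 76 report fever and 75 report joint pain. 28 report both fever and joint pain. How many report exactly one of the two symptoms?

95

Using the inclusion–exclusion count for exactly one event:
N(exactly one) = 76 + 75 − 2·28 = 95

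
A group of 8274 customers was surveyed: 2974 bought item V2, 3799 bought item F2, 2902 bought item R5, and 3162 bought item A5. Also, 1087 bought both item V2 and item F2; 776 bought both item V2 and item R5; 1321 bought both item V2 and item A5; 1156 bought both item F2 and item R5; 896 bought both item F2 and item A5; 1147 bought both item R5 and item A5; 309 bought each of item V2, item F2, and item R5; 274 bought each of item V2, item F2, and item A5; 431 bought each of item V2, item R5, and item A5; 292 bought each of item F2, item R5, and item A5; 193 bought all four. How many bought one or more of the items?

7567

N(≥1) = 2974 + 3799 + 2902 + 3162 − 1087 − 776 − 1321 − 1156 − 896 − 1147 + 309 + 274 + 431 + 292 − 193 = 7567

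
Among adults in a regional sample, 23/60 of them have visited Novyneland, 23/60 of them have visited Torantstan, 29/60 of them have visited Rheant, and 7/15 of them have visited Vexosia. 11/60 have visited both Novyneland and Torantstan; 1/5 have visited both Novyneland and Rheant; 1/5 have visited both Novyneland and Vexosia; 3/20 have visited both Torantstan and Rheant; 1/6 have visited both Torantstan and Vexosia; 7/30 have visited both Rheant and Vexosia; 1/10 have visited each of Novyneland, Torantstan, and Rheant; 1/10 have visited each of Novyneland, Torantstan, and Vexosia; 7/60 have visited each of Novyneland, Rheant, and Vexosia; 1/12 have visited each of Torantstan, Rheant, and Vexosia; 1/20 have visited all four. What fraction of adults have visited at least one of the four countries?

Apply inclusion-exclusion:
P(at least one) = 23/60 + 23/60 + 29/60 + 7/15 − 11/60 − 1/5 − 1/5 − 3/20 − 1/6 − 7/30 + 1/10 + 1/10 + 7/60 + 1/12 − 1/20 = 14/15

14/15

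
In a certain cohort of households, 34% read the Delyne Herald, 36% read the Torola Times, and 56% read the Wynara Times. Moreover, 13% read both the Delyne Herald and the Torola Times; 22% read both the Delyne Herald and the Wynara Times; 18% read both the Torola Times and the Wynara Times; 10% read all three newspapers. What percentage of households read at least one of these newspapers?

83%

P(at least one) = 34 + 36 + 56 − 13 − 22 − 18 + 10 = 83%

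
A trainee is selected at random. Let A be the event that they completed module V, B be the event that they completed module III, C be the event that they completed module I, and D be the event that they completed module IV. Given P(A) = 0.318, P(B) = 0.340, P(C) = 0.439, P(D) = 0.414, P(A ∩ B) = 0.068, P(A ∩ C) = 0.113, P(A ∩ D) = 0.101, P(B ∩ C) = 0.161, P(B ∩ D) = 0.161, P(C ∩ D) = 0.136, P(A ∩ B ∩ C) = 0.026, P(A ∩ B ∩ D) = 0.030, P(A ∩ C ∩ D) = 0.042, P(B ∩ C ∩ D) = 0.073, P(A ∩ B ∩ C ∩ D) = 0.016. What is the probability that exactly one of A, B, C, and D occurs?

By inclusion–exclusion (exactly-one form):
P(exactly one) = 0.318 + 0.340 + 0.439 + 0.414 − 2·0.068 − 2·0.113 − 2·0.101 − 2·0.161 − 2·0.161 − 2·0.136 + 3·0.026 + 3·0.030 + 3·0.042 + 3·0.073 − 4·0.016 = 0.480

0.480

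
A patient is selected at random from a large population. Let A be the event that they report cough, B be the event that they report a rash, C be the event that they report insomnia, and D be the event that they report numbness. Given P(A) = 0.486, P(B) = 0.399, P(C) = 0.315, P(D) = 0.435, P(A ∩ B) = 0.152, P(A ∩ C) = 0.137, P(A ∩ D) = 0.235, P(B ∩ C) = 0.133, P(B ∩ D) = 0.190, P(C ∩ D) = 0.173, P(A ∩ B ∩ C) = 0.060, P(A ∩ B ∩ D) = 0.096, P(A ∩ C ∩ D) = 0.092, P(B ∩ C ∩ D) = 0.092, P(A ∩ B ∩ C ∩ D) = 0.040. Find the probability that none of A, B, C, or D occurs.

Using inclusion–exclusion:
P(A ∪ B ∪ C ∪ D) = 0.486 + 0.399 + 0.315 + 0.435 − 0.152 − 0.137 − 0.235 − 0.133 − 0.190 − 0.173 + 0.060 + 0.096 + 0.092 + 0.092 − 0.040 = 0.915
P(none) = 1 − 0.915 = 0.085

0.085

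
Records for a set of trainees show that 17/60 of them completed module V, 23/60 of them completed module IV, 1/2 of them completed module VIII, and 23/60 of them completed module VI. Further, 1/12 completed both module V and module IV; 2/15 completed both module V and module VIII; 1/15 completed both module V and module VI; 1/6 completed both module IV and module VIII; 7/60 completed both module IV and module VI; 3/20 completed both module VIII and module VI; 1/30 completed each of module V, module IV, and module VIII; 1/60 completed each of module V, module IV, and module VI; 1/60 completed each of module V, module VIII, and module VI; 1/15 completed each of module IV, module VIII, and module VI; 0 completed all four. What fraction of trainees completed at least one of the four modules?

P(union) = 17/60 + 23/60 + 1/2 + 23/60 − 1/12 − 2/15 − 1/15 − 1/6 − 7/60 − 3/20 + 1/30 + 1/60 + 1/60 + 1/15 − 0 = 29/30

29/30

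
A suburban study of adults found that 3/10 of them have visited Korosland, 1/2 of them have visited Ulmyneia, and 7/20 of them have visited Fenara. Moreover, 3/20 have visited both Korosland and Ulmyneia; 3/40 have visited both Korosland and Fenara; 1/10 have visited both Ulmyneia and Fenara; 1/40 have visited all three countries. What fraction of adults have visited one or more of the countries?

17/20

P(at least one) = 3/10 + 1/2 + 7/20 − 3/20 − 3/40 − 1/10 + 1/40 = 17/20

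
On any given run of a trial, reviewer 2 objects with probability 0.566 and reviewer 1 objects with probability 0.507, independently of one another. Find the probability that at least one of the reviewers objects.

P(none) = (1 − 0.566) × (1 − 0.507) = 0.434 × 0.493 = 0.213962
P(at least one) = 1 − 0.213962 = 0.786038

0.786038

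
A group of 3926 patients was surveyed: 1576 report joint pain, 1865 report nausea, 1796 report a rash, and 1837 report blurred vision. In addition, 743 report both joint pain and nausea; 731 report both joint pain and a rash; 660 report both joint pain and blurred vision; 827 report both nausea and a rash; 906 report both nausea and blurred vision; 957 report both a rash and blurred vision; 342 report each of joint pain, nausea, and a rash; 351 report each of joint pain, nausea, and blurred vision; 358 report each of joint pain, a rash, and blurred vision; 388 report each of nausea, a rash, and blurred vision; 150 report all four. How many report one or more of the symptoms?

Using inclusion–exclusion:
|union| = 1576 + 1865 + 1796 + 1837 − 743 − 731 − 660 − 827 − 906 − 957 + 342 + 351 + 358 + 388 − 150 = 3539

3539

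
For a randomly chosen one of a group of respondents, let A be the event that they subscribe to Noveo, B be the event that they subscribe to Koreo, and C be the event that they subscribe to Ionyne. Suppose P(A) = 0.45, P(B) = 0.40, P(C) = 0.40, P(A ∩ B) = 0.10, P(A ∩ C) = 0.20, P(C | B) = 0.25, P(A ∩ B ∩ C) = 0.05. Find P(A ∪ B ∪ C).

0.90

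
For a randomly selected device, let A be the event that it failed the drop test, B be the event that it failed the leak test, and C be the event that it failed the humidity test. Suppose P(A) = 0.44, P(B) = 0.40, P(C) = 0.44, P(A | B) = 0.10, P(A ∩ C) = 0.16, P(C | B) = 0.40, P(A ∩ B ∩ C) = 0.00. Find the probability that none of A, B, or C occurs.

0.08

P(A ∩ B) = P(B)·P(A|B) = 0.40 × 0.10 = 0.04
P(B ∩ C) = P(B)·P(C|B) = 0.40 × 0.40 = 0.16
P(A ∪ B ∪ C) = 0.44 + 0.40 + 0.44 − 0.04 − 0.16 − 0.16 + 0.00 = 0.92
P(none) = 1 − 0.92 = 0.08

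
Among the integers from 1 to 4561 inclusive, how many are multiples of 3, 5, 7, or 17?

2597

By inclusion-exclusion,
1520 + 912 + 651 + 268 − 304 − 217 − 89 − 130 − 53 − 38 + 43 + 17 + 12 + 7 − 2 = 2597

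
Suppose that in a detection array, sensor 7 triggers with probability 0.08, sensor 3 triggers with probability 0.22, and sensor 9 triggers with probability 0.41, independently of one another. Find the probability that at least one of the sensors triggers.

0.576616

P(none) = (1 − 0.08) × (1 − 0.22) × (1 − 0.41) = 0.92 × 0.78 × 0.59 = 0.423384
P(at least one) = 1 − 0.423384 = 0.576616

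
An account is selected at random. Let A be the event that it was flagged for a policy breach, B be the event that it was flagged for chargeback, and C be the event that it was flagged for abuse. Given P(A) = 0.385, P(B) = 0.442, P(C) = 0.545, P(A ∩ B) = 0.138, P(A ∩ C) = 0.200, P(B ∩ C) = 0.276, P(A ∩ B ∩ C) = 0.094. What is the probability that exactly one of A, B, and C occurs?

By inclusion–exclusion (exactly-one form):
P(exactly one) = 0.385 + 0.442 + 0.545 − 2·0.138 − 2·0.200 − 2·0.276 + 3·0.094 = 0.426

0.426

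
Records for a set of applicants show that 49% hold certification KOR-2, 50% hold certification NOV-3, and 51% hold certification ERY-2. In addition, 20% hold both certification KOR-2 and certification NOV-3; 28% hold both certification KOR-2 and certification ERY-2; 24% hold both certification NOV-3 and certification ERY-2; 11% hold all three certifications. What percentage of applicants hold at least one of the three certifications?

P(at least one) = 49 + 50 + 51 − 20 − 28 − 24 + 11 = 89%

89%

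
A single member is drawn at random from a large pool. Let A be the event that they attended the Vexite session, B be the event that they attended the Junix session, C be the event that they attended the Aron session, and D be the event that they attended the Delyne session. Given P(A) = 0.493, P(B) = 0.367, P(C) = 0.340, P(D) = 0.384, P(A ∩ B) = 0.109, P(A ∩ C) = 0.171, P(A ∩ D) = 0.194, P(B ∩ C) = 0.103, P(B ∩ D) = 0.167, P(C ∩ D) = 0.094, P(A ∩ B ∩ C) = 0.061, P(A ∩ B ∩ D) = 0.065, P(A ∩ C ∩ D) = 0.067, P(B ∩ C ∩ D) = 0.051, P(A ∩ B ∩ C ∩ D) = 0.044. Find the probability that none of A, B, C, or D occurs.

0.054

By inclusion–exclusion:
P(A ∪ B ∪ C ∪ D) = 0.493 + 0.367 + 0.340 + 0.384 − 0.109 − 0.171 − 0.194 − 0.103 − 0.167 − 0.094 + 0.061 + 0.065 + 0.067 + 0.051 − 0.044 = 0.946
P(none) = 1 − 0.946 = 0.054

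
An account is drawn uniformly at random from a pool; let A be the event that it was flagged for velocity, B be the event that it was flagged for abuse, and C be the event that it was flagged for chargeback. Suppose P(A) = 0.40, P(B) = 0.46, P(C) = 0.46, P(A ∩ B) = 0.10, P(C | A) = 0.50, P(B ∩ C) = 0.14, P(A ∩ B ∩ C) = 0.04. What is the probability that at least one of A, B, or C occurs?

P(A ∩ C) = P(A)·P(C|A) = 0.40 × 0.50 = 0.20
Apply inclusion-exclusion:
P(A ∪ B ∪ C) = 0.40 + 0.46 + 0.46 − 0.10 − 0.20 − 0.14 + 0.04 = 0.92

0.92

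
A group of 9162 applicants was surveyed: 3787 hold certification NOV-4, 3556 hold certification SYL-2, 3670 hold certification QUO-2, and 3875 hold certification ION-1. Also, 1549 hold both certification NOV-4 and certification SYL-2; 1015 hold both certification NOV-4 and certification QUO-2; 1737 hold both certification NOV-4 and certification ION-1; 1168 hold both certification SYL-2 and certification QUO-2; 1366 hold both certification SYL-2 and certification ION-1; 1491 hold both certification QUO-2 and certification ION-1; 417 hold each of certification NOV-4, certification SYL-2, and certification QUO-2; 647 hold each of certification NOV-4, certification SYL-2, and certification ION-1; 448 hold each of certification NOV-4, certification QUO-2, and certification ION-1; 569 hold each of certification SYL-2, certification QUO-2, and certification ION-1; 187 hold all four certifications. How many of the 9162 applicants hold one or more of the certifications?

8456

By inclusion–exclusion:
|at least one| = 3787 + 3556 + 3670 + 3875 − 1549 − 1015 − 1737 − 1168 − 1366 − 1491 + 417 + 647 + 448 + 569 − 187 = 8456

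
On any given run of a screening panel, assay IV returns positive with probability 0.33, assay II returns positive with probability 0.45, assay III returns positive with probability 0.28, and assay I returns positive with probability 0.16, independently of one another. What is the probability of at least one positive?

0.7771312

P(none) = (1 − 0.33) × (1 − 0.45) × (1 − 0.28) × (1 − 0.16) = 0.67 × 0.55 × 0.72 × 0.84 = 0.2228688
P(at least one) = 1 − 0.2228688 = 0.7771312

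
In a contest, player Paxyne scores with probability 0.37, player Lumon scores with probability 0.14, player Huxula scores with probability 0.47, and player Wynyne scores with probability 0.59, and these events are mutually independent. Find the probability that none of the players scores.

P(none) = (1 − 0.37) × (1 − 0.14) × (1 − 0.47) × (1 − 0.59) = 0.63 × 0.86 × 0.53 × 0.41 = 0.11773314

0.11773314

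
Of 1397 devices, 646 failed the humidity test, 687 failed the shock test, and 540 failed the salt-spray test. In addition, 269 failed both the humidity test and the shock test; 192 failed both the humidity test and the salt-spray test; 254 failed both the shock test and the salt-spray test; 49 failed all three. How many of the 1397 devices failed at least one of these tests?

|at least one| = 646 + 687 + 540 − 269 − 192 − 254 + 49 = 1207

1207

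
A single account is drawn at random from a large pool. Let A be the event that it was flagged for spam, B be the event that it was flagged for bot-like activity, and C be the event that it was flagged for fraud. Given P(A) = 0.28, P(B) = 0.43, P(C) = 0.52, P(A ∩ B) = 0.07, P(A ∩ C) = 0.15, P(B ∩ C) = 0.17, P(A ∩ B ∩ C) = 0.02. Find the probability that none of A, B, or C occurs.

P(A ∪ B ∪ C) = 0.28 + 0.43 + 0.52 − 0.07 − 0.15 − 0.17 + 0.02 = 0.86
P(none) = 1 − 0.86 = 0.14

0.14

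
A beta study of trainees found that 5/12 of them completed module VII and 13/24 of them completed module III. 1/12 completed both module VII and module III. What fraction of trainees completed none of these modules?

Apply inclusion-exclusion:
P(≥1) = 5/12 + 13/24 − 1/12 = 7/8
P(none) = 1 − 7/8 = 1/8

1/8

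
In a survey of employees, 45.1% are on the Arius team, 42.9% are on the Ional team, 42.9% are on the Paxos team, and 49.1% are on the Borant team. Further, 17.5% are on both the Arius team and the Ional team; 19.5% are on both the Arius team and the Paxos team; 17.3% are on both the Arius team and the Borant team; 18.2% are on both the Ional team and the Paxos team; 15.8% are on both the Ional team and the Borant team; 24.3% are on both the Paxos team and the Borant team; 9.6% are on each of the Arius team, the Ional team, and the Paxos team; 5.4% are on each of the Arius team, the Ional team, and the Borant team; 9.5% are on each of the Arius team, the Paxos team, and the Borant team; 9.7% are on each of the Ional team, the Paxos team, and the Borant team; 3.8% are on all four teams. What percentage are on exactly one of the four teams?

42.2%

P(exactly one) = 45.1 + 42.9 + 42.9 + 49.1 − 2·17.5 − 2·19.5 − 2·17.3 − 2·18.2 − 2·15.8 − 2·24.3 + 3·9.6 + 3·5.4 + 3·9.5 + 3·9.7 − 4·3.8 = 42.2%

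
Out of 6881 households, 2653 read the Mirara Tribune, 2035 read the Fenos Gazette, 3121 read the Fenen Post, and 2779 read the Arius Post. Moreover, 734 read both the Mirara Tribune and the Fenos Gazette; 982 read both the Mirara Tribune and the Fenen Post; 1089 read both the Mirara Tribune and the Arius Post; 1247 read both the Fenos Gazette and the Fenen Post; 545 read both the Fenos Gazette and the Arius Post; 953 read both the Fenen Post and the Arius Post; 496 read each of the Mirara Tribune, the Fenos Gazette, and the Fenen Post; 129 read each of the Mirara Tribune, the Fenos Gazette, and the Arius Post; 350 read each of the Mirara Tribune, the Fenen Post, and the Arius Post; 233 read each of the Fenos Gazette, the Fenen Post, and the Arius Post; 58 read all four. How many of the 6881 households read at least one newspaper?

6188

Apply inclusion-exclusion:
|at least one| = 2653 + 2035 + 3121 + 2779 − 734 − 982 − 1089 − 1247 − 545 − 953 + 496 + 129 + 350 + 233 − 58 = 6188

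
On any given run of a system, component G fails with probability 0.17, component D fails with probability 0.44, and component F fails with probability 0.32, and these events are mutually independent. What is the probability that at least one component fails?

0.683936

Independence gives P(none) = ∏(1 − pᵢ).
P(none) = (1 − 0.17) × (1 − 0.44) × (1 − 0.32) = 0.83 × 0.56 × 0.68 = 0.316064
P(at least one) = 1 − 0.316064 = 0.683936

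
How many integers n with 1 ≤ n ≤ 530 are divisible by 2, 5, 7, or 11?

⌊530/2⌋ + ⌊530/5⌋ + ⌊530/7⌋ + ⌊530/11⌋ − ⌊530/10⌋ − ⌊530/14⌋ − ⌊530/22⌋ − ⌊530/35⌋ − ⌊530/55⌋ − ⌊530/77⌋ + ⌊530/70⌋ + ⌊530/110⌋ + ⌊530/154⌋ + ⌊530/385⌋ − ⌊530/770⌋ = 265 + 106 + 75 + 48 − 53 − 37 − 24 − 15 − 9 − 6 + 7 + 4 + 3 + 1 − 0 = 365

365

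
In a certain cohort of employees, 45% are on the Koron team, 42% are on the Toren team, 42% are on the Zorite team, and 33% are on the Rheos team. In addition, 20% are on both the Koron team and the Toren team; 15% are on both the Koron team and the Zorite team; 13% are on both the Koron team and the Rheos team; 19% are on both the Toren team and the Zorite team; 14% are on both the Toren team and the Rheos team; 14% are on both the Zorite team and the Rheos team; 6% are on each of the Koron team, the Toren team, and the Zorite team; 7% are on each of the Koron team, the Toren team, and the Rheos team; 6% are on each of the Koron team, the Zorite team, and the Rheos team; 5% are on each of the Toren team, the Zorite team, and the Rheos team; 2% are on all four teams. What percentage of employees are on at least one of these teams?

89%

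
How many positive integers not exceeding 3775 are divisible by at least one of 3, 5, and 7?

Inclusion–exclusion gives
1258 + 755 + 539 − 251 − 179 − 107 + 35 = 2050

2050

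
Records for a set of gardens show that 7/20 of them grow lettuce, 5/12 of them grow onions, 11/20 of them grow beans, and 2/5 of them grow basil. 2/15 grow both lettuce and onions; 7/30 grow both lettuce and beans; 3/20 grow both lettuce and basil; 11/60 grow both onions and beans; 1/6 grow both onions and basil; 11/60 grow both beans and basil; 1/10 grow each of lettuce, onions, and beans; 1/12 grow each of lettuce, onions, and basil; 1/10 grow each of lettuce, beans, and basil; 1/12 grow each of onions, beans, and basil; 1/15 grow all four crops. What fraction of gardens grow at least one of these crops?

29/30

By inclusion-exclusion,
P(at least one) = 7/20 + 5/12 + 11/20 + 2/5 − 2/15 − 7/30 − 3/20 − 11/60 − 1/6 − 11/60 + 1/10 + 1/12 + 1/10 + 1/12 − 1/15 = 29/30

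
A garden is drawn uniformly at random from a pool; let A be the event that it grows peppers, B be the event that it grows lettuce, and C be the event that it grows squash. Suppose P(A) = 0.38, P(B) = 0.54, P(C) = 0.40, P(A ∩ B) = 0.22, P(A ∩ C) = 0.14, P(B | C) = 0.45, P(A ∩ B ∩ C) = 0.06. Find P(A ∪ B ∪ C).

0.84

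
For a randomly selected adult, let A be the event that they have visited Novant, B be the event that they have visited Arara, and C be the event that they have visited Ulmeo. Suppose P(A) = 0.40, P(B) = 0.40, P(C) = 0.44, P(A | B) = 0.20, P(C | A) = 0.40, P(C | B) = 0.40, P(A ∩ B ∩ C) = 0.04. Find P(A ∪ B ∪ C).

P(A ∩ B) = P(B)·P(A|B) = 0.40 × 0.20 = 0.08
P(A ∩ C) = P(A)·P(C|A) = 0.40 × 0.40 = 0.16
P(B ∩ C) = P(B)·P(C|B) = 0.40 × 0.40 = 0.16
Using inclusion–exclusion:
P(A ∪ B ∪ C) = 0.40 + 0.40 + 0.44 − 0.08 − 0.16 − 0.16 + 0.04 = 0.88

0.88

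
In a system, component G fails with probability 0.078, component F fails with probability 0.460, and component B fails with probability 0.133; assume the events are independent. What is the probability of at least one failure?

0.56833804

P(none) = (1 − 0.078) × (1 − 0.460) × (1 − 0.133) = 0.922 × 0.540 × 0.867 = 0.43166196
P(at least one) = 1 − 0.43166196 = 0.56833804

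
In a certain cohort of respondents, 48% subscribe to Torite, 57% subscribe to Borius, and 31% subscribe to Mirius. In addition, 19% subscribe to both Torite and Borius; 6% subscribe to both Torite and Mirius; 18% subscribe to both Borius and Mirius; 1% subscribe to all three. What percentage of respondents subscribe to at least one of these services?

94%

P(≥1) = 48 + 57 + 31 − 19 − 6 − 18 + 1 = 94%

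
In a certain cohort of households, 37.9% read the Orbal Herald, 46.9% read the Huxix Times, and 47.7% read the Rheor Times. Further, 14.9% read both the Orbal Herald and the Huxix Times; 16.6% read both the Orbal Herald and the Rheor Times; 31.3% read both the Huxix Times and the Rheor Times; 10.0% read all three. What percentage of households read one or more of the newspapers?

79.7%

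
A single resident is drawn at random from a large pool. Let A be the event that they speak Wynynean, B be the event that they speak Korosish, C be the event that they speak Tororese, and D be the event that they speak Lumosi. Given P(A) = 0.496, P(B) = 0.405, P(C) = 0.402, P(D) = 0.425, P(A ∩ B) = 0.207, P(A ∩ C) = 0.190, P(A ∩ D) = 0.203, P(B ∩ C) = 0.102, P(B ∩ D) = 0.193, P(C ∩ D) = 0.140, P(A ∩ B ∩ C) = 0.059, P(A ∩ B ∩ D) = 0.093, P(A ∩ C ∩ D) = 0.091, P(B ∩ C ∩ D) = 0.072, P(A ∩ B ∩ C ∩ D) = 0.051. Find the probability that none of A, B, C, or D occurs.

P(A ∪ B ∪ C ∪ D) = 0.496 + 0.405 + 0.402 + 0.425 − 0.207 − 0.190 − 0.203 − 0.102 − 0.193 − 0.140 + 0.059 + 0.093 + 0.091 + 0.072 − 0.051 = 0.957
P(none) = 1 − 0.957 = 0.043

0.043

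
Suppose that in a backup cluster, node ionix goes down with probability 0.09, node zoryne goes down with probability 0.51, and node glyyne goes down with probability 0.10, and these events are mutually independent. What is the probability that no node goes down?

0.40131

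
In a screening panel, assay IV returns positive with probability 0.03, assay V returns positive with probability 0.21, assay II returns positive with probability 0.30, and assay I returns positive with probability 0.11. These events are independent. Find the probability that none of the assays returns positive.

P(none) = (1 − 0.03) × (1 − 0.21) × (1 − 0.30) × (1 − 0.11) = 0.97 × 0.79 × 0.70 × 0.89 = 0.4774049

0.4774049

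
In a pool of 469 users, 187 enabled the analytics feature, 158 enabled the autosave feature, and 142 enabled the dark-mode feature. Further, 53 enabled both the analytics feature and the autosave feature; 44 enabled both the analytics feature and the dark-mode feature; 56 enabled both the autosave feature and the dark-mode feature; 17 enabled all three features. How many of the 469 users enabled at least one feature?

N(≥1) = 187 + 158 + 142 − 53 − 44 − 56 + 17 = 351

351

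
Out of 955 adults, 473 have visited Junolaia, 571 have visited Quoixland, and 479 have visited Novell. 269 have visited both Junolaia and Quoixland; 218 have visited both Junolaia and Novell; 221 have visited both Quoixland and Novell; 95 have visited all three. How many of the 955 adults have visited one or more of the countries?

910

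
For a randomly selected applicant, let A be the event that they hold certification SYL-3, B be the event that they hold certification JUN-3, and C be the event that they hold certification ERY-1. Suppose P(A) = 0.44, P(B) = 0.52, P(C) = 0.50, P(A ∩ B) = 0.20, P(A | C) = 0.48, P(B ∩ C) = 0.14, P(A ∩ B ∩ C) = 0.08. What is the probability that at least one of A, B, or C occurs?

0.96

P(A ∩ C) = P(C)·P(A|C) = 0.50 × 0.48 = 0.24
P(A ∪ B ∪ C) = 0.44 + 0.52 + 0.50 − 0.20 − 0.24 − 0.14 + 0.08 = 0.96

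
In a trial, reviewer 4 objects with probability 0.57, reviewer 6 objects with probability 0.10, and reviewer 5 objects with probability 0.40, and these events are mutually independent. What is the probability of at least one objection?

Independence gives P(none) = ∏(1 − pᵢ).
P(none) = (1 − 0.57) × (1 − 0.10) × (1 − 0.40) = 0.43 × 0.90 × 0.60 = 0.2322
P(at least one) = 1 − 0.2322 = 0.7678

0.7678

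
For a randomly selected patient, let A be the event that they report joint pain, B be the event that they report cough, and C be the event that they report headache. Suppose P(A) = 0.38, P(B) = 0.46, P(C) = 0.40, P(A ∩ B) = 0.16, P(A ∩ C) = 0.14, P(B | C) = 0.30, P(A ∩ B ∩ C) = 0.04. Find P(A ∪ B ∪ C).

P(B ∩ C) = P(C)·P(B|C) = 0.40 × 0.30 = 0.12
By inclusion-exclusion,
P(A ∪ B ∪ C) = 0.38 + 0.46 + 0.40 − 0.16 − 0.14 − 0.12 + 0.04 = 0.86

0.86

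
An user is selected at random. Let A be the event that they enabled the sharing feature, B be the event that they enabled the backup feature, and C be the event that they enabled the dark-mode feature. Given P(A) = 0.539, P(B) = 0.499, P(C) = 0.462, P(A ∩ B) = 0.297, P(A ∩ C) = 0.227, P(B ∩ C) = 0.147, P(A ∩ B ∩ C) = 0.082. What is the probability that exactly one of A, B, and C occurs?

P(exactly one) = 0.539 + 0.499 + 0.462 − 2·0.297 − 2·0.227 − 2·0.147 + 3·0.082 = 0.404

0.404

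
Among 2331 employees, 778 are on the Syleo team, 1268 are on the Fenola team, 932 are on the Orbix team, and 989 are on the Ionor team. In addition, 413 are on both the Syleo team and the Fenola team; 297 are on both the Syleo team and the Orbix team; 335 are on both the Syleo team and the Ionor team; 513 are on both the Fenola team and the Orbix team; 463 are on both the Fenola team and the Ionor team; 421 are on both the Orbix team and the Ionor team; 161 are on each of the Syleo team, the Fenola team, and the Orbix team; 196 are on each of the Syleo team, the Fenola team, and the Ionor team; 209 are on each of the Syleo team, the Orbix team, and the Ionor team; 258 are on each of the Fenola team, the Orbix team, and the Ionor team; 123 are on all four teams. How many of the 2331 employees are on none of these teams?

Apply inclusion-exclusion:
N(≥1) = 778 + 1268 + 932 + 989 − 413 − 297 − 335 − 513 − 463 − 421 + 161 + 196 + 209 + 258 − 123 = 2226
None: 2331 − 2226 = 105

105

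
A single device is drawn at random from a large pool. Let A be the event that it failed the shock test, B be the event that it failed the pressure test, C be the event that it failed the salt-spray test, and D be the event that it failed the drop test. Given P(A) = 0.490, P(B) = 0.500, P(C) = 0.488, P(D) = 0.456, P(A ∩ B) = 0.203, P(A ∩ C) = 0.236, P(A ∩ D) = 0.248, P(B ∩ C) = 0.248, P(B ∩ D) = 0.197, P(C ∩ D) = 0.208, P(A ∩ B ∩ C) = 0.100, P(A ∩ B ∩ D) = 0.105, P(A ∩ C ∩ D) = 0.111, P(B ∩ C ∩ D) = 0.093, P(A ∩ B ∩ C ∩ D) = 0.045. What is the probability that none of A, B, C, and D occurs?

0.042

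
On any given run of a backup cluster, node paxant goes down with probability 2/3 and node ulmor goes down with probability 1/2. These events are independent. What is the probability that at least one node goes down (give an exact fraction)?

5/6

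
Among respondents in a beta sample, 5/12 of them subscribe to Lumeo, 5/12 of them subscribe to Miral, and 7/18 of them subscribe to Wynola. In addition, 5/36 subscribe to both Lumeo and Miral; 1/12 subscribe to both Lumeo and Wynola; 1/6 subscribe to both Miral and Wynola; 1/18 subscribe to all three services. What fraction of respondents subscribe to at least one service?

8/9

By inclusion–exclusion:
P(at least one) = 5/12 + 5/12 + 7/18 − 5/36 − 1/12 − 1/6 + 1/18 = 8/9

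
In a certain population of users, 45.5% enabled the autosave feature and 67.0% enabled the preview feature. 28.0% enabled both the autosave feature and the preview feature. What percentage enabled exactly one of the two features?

Using the inclusion–exclusion count for exactly one event:
P(exactly one) = 45.5 + 67.0 − 2·28.0 = 56.5%

56.5%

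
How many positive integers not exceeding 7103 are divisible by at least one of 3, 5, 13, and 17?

3809

Inclusion–exclusion gives
⌊7103/3⌋ + ⌊7103/5⌋ + ⌊7103/13⌋ + ⌊7103/17⌋ − ⌊7103/15⌋ − ⌊7103/39⌋ − ⌊7103/51⌋ − ⌊7103/65⌋ − ⌊7103/85⌋ − ⌊7103/221⌋ + ⌊7103/195⌋ + ⌊7103/255⌋ + ⌊7103/663⌋ + ⌊7103/1105⌋ − ⌊7103/3315⌋ = 2367 + 1420 + 546 + 417 − 473 − 182 − 139 − 109 − 83 − 32 + 36 + 27 + 10 + 6 − 2 = 3809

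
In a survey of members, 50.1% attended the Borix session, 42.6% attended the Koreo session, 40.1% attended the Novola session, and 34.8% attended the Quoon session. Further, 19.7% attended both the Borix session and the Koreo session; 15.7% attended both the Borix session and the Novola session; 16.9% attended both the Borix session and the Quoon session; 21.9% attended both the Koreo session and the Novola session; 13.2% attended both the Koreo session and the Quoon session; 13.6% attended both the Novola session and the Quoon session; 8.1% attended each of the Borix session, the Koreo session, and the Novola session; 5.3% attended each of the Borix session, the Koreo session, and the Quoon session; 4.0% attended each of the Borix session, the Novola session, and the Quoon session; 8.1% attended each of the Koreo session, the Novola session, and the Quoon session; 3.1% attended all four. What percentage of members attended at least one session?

By inclusion–exclusion:
P(union) = 50.1 + 42.6 + 40.1 + 34.8 − 19.7 − 15.7 − 16.9 − 21.9 − 13.2 − 13.6 + 8.1 + 5.3 + 4.0 + 8.1 − 3.1 = 89.0%

89.0%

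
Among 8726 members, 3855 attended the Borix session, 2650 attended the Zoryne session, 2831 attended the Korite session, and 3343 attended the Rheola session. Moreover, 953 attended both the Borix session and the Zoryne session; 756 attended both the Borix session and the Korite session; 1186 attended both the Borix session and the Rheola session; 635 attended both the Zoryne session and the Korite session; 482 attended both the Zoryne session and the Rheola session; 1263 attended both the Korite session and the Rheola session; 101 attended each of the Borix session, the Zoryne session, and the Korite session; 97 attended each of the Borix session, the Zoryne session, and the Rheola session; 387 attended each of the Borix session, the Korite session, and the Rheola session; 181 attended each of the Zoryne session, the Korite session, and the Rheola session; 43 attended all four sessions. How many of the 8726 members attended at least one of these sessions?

Using inclusion–exclusion:
|at least one| = 3855 + 2650 + 2831 + 3343 − 953 − 756 − 1186 − 635 − 482 − 1263 + 101 + 97 + 387 + 181 − 43 = 8127

8127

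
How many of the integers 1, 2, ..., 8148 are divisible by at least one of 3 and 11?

Using inclusion–exclusion:
2716 + 740 − 246 = 3210

3210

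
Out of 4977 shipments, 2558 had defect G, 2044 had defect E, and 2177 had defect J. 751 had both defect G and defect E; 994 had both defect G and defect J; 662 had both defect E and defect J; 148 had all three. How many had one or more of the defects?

|at least one| = 2558 + 2044 + 2177 − 751 − 994 − 662 + 148 = 4520

4520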